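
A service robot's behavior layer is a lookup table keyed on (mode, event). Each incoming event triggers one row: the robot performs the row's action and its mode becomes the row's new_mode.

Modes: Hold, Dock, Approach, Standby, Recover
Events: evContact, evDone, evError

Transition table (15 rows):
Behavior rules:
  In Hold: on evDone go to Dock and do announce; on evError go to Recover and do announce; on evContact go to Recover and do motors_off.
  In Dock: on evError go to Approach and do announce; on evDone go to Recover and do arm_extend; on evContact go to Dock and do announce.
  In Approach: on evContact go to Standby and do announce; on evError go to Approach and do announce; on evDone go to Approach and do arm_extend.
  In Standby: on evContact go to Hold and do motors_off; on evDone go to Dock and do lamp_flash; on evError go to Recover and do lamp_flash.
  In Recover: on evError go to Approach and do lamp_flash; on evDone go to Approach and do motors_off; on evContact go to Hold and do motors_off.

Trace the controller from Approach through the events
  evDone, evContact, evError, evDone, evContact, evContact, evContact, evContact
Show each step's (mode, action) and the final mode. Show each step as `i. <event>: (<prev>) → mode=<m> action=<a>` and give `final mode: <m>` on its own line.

final mode: Hold

1. evDone: (Approach) → mode=Approach action=arm_extend
2. evContact: (Approach) → mode=Standby action=announce
3. evError: (Standby) → mode=Recover action=lamp_flash
4. evDone: (Recover) → mode=Approach action=motors_off
5. evContact: (Approach) → mode=Standby action=announce
6. evContact: (Standby) → mode=Hold action=motors_off
7. evContact: (Hold) → mode=Recover action=motors_off
8. evContact: (Recover) → mode=Hold action=motors_off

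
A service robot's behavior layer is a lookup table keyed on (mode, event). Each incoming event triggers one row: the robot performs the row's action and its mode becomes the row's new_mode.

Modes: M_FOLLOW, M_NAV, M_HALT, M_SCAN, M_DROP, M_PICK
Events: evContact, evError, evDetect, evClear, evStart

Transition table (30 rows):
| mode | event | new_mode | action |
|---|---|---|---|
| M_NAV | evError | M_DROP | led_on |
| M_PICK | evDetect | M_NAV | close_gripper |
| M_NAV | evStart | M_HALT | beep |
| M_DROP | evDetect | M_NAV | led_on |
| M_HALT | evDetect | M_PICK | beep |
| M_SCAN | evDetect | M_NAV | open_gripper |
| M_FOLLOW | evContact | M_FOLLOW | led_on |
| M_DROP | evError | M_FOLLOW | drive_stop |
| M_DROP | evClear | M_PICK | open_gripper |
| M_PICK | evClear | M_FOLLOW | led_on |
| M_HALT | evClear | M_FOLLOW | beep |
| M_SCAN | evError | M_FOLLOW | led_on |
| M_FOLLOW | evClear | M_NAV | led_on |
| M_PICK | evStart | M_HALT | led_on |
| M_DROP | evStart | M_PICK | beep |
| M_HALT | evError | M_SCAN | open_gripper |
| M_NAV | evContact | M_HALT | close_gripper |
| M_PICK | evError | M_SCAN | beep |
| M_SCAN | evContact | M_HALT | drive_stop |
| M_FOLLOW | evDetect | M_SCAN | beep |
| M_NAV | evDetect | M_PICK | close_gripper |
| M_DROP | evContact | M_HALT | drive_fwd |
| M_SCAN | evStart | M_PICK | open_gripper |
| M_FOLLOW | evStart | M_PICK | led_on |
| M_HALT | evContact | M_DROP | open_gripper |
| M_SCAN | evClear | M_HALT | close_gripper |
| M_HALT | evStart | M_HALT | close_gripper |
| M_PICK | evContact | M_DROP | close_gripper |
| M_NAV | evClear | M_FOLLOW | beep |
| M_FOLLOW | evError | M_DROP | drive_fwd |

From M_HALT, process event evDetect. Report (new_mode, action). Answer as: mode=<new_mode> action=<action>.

current mode = M_HALT; filter table to that mode:
  (M_HALT, evDetect) → (M_PICK, beep)  ← event matches
  (M_HALT, evClear) → (M_FOLLOW, beep)
  (M_HALT, evError) → (M_SCAN, open_gripper)
  (M_HALT, evContact) → (M_DROP, open_gripper)
  (M_HALT, evStart) → (M_HALT, close_gripper)
event = evDetect selects (M_PICK, beep)

mode=M_PICK action=beep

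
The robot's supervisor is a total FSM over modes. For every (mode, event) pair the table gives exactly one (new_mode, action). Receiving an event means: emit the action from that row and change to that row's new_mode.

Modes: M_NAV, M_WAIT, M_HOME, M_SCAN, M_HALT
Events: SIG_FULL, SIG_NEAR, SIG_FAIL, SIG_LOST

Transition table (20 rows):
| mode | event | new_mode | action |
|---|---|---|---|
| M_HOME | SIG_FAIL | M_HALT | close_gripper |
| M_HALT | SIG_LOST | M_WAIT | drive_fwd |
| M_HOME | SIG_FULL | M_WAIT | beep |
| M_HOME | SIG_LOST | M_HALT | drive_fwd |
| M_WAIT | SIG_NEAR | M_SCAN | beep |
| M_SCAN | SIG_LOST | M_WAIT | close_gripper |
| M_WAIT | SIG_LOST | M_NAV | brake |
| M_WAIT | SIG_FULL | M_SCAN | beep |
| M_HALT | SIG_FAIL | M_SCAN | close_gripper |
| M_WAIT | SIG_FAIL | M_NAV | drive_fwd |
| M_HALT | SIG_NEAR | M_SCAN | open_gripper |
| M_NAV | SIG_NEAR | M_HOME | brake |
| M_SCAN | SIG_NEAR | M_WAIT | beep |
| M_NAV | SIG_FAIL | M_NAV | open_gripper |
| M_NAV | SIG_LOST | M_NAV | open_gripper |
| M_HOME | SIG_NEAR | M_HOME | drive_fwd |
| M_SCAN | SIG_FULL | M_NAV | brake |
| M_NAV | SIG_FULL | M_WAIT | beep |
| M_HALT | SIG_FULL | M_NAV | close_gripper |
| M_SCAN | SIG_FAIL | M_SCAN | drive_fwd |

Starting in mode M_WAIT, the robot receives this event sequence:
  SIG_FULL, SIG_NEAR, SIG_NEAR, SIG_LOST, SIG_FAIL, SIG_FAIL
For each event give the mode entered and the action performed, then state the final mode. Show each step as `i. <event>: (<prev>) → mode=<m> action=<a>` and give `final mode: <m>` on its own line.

final mode: M_NAV

1. SIG_FULL: (M_WAIT) → mode=M_SCAN action=beep
2. SIG_NEAR: (M_SCAN) → mode=M_WAIT action=beep
3. SIG_NEAR: (M_WAIT) → mode=M_SCAN action=beep
4. SIG_LOST: (M_SCAN) → mode=M_WAIT action=close_gripper
5. SIG_FAIL: (M_WAIT) → mode=M_NAV action=drive_fwd
6. SIG_FAIL: (M_NAV) → mode=M_NAV action=open_gripper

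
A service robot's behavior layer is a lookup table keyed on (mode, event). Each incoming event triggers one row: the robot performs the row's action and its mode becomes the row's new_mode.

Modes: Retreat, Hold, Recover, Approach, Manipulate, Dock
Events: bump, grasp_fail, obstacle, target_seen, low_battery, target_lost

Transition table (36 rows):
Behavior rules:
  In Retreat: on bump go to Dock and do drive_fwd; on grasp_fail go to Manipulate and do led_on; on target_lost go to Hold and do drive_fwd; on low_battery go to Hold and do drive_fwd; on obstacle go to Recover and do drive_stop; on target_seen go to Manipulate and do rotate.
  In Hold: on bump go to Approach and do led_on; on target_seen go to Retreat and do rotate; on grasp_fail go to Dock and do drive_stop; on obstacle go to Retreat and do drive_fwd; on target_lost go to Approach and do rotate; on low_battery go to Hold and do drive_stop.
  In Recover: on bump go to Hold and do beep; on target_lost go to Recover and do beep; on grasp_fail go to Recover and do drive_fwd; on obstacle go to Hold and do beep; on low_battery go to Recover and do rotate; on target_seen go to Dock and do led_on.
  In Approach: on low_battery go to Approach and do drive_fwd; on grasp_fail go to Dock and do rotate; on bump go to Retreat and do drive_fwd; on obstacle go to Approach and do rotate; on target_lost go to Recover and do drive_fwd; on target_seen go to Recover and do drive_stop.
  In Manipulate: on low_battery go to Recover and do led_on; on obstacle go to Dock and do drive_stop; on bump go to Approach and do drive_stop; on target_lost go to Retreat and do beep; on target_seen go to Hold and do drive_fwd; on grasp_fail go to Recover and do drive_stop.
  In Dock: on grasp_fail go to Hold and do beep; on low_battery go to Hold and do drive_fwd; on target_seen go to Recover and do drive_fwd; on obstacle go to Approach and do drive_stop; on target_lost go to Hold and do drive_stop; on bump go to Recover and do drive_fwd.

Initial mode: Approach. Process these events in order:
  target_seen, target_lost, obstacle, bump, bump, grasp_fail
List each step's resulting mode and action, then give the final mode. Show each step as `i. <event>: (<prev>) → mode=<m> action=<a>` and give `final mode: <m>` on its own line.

final mode: Manipulate

1. target_seen: (Approach) → mode=Recover action=drive_stop
2. target_lost: (Recover) → mode=Recover action=beep
3. obstacle: (Recover) → mode=Hold action=beep
4. bump: (Hold) → mode=Approach action=led_on
5. bump: (Approach) → mode=Retreat action=drive_fwd
6. grasp_fail: (Retreat) → mode=Manipulate action=led_on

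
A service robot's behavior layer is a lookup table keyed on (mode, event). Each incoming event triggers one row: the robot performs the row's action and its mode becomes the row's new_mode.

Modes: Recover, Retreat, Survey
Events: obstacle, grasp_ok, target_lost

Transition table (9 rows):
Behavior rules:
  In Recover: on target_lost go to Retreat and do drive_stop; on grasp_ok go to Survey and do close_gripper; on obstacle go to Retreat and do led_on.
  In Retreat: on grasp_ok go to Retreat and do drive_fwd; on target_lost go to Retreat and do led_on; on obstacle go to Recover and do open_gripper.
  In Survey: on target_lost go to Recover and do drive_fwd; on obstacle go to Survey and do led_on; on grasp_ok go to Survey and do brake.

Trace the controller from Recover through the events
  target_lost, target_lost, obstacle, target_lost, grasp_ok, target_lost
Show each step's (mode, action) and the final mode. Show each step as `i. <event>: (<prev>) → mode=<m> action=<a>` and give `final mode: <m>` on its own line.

1. target_lost: (Recover) → mode=Retreat action=drive_stop
2. target_lost: (Retreat) → mode=Retreat action=led_on
3. obstacle: (Retreat) → mode=Recover action=open_gripper
4. target_lost: (Recover) → mode=Retreat action=drive_stop
5. grasp_ok: (Retreat) → mode=Retreat action=drive_fwd
6. target_lost: (Retreat) → mode=Retreat action=led_on

final mode: Retreat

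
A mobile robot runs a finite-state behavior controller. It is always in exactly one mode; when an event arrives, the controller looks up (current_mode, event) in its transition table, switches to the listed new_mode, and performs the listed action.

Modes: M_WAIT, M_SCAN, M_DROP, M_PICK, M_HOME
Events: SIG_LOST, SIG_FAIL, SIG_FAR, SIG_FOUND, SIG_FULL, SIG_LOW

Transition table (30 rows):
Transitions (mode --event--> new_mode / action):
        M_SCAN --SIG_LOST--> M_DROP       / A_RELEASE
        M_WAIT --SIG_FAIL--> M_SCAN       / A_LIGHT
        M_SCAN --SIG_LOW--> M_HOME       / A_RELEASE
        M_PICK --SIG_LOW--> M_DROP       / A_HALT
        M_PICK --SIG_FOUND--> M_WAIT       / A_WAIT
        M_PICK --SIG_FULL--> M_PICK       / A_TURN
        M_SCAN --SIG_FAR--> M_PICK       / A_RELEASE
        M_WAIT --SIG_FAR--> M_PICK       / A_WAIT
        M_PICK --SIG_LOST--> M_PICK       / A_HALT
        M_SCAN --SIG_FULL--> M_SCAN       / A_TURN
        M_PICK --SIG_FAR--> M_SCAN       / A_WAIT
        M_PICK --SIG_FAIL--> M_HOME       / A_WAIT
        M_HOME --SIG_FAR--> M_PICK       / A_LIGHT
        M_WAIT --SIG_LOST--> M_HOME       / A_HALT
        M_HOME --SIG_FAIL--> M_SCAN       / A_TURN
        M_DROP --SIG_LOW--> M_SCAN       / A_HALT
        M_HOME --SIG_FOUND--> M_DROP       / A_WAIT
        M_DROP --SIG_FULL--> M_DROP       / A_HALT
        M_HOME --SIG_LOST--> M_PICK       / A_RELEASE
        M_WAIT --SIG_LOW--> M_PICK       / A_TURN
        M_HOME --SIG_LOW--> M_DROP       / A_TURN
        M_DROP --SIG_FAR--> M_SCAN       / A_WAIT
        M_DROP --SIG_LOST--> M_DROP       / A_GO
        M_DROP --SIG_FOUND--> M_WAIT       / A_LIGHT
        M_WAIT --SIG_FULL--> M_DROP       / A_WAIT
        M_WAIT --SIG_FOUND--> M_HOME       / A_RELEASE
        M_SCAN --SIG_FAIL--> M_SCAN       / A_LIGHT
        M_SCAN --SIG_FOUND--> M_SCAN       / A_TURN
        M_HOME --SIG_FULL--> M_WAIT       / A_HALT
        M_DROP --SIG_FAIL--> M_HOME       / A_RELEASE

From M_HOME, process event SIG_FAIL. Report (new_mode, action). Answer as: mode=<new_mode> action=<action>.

current mode = M_HOME; filter table to that mode:
  (M_HOME, SIG_FAR) → (M_PICK, A_LIGHT)
  (M_HOME, SIG_FAIL) → (M_SCAN, A_TURN)  ← event matches
  (M_HOME, SIG_FOUND) → (M_DROP, A_WAIT)
  (M_HOME, SIG_LOST) → (M_PICK, A_RELEASE)
  (M_HOME, SIG_LOW) → (M_DROP, A_TURN)
  (M_HOME, SIG_FULL) → (M_WAIT, A_HALT)
event = SIG_FAIL selects (M_SCAN, A_TURN)

mode=M_SCAN action=A_TURN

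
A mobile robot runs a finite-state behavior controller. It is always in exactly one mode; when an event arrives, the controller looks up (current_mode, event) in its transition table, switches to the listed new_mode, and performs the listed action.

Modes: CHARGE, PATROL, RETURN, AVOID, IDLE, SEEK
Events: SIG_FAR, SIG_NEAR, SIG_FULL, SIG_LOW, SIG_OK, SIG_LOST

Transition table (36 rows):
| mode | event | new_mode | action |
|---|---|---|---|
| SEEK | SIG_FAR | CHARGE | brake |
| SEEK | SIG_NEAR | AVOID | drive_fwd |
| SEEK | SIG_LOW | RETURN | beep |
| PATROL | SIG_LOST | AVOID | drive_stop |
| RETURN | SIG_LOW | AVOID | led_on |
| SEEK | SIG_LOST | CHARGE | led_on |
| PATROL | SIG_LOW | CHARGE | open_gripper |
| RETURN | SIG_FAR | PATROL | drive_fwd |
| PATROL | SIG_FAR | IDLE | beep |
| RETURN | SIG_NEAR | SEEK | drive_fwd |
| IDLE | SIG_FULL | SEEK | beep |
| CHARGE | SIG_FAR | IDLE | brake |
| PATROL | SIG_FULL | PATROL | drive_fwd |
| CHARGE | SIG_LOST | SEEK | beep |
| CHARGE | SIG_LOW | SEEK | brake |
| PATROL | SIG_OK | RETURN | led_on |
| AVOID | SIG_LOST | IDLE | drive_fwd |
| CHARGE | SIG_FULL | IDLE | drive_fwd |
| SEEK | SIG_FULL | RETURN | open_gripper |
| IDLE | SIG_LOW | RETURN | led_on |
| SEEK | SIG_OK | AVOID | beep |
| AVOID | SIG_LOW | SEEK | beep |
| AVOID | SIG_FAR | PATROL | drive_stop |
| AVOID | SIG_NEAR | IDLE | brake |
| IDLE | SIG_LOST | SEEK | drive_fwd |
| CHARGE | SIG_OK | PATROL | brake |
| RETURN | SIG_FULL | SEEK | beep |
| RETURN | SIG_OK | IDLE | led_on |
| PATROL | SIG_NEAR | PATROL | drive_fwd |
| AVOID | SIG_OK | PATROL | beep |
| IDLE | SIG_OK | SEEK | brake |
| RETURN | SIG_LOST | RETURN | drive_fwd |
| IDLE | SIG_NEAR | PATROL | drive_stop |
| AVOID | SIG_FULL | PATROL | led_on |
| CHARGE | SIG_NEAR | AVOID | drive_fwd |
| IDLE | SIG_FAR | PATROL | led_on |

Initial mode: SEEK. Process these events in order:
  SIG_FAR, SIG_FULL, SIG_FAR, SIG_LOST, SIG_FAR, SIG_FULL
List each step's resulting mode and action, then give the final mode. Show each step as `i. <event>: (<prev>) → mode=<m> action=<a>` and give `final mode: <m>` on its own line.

final mode: PATROL

1. SIG_FAR: (SEEK) → mode=CHARGE action=brake
2. SIG_FULL: (CHARGE) → mode=IDLE action=drive_fwd
3. SIG_FAR: (IDLE) → mode=PATROL action=led_on
4. SIG_LOST: (PATROL) → mode=AVOID action=drive_stop
5. SIG_FAR: (AVOID) → mode=PATROL action=drive_stop
6. SIG_FULL: (PATROL) → mode=PATROL action=drive_fwd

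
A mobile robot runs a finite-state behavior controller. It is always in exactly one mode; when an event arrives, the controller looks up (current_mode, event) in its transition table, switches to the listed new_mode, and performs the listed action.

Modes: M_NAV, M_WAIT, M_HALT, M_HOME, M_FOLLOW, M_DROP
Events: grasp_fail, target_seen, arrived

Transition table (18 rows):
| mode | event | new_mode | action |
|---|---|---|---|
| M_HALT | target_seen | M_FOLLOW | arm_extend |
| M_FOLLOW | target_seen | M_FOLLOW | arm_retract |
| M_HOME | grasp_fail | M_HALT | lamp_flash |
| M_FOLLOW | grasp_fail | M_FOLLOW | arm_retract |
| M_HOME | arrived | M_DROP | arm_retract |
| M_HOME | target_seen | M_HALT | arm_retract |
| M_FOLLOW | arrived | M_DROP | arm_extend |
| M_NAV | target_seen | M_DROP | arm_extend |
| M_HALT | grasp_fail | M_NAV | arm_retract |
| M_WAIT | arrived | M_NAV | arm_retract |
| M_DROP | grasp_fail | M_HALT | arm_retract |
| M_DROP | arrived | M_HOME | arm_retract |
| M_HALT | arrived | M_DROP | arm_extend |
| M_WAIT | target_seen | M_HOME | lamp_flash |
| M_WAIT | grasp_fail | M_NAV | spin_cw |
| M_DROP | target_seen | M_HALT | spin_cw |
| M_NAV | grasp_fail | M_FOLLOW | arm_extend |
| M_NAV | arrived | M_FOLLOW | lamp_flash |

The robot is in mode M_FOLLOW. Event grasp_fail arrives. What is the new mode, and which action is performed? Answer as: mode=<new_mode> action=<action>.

mode=M_FOLLOW action=arm_retract

current mode = M_FOLLOW; filter table to that mode:
  (M_FOLLOW, target_seen) → (M_FOLLOW, arm_retract)
  (M_FOLLOW, grasp_fail) → (M_FOLLOW, arm_retract)  ← event matches
  (M_FOLLOW, arrived) → (M_DROP, arm_extend)
event = grasp_fail selects (M_FOLLOW, arm_retract)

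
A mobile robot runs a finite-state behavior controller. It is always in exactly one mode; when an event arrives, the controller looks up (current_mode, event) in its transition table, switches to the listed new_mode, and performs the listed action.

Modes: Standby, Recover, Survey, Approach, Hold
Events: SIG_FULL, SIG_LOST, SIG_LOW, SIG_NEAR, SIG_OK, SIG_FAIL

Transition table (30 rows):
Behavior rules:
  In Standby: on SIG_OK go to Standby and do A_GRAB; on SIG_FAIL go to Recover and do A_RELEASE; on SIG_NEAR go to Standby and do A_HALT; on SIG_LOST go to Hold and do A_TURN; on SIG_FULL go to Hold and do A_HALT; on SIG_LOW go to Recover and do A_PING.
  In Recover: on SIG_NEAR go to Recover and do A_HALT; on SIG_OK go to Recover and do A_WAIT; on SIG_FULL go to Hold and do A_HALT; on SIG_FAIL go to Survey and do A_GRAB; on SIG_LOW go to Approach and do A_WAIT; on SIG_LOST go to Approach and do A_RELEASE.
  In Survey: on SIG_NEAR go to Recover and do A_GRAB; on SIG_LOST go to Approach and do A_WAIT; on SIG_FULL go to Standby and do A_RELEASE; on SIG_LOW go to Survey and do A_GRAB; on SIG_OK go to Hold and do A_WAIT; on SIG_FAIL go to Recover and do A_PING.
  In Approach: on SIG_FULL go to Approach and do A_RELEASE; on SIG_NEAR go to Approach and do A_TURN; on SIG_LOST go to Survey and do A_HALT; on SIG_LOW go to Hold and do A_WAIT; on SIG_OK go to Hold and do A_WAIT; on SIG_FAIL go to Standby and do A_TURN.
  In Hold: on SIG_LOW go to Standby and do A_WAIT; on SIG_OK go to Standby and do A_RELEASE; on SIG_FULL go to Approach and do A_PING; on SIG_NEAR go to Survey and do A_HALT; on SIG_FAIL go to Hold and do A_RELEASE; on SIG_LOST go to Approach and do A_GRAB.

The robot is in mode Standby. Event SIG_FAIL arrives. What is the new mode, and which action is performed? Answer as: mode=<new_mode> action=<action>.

mode=Recover action=A_RELEASE

current mode = Standby; filter table to that mode:
  (Standby, SIG_OK) → (Standby, A_GRAB)
  (Standby, SIG_FAIL) → (Recover, A_RELEASE)  ← event matches
  (Standby, SIG_NEAR) → (Standby, A_HALT)
  (Standby, SIG_LOST) → (Hold, A_TURN)
  (Standby, SIG_FULL) → (Hold, A_HALT)
  (Standby, SIG_LOW) → (Recover, A_PING)
event = SIG_FAIL selects (Recover, A_RELEASE)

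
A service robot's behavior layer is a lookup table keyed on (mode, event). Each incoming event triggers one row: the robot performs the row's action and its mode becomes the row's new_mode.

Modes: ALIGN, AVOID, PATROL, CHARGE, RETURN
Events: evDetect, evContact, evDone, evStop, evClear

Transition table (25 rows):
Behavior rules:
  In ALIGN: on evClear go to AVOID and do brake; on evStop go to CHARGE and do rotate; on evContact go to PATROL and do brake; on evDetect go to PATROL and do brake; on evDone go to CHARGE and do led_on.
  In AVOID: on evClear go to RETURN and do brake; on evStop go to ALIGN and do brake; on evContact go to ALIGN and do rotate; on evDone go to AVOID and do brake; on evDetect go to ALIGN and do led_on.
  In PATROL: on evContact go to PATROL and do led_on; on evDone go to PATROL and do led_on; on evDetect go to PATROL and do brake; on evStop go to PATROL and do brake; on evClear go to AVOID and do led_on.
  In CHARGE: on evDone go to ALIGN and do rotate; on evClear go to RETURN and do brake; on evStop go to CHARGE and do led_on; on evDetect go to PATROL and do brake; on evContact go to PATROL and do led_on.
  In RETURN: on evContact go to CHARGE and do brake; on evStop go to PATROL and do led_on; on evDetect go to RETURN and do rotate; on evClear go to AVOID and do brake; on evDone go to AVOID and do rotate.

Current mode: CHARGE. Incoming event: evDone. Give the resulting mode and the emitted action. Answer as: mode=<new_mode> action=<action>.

mode=ALIGN action=rotate

current mode = CHARGE; filter table to that mode:
  (CHARGE, evDone) → (ALIGN, rotate)  ← event matches
  (CHARGE, evClear) → (RETURN, brake)
  (CHARGE, evStop) → (CHARGE, led_on)
  (CHARGE, evDetect) → (PATROL, brake)
  (CHARGE, evContact) → (PATROL, led_on)
event = evDone selects (ALIGN, rotate)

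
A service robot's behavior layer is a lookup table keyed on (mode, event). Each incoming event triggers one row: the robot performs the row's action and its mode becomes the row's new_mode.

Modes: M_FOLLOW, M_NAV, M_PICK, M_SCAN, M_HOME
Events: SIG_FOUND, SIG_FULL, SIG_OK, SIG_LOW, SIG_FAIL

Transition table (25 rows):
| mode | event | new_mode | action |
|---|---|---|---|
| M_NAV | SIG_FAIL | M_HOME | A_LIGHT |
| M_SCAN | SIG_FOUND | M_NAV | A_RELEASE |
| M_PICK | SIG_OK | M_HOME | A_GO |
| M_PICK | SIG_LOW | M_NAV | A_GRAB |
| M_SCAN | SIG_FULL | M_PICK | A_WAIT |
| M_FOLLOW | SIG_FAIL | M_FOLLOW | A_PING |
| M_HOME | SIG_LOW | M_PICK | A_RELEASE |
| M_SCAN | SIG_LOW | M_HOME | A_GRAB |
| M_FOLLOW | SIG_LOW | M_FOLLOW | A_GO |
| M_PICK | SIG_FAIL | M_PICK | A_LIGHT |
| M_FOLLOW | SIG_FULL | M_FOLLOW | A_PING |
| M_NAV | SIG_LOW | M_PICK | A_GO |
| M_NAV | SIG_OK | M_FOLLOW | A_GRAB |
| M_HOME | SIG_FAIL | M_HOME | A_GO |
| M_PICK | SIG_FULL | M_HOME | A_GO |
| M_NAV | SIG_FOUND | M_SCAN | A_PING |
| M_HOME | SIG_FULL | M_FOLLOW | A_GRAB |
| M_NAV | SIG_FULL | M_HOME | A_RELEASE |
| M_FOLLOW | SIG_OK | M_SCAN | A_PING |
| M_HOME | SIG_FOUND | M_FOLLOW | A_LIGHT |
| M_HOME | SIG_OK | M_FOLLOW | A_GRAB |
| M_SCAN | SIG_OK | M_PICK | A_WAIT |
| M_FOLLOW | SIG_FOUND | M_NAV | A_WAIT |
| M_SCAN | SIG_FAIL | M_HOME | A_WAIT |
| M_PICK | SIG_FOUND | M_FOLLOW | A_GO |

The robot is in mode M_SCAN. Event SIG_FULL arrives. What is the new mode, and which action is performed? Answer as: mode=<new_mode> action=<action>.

mode=M_PICK action=A_WAIT

current mode = M_SCAN; filter table to that mode:
  (M_SCAN, SIG_FOUND) → (M_NAV, A_RELEASE)
  (M_SCAN, SIG_FULL) → (M_PICK, A_WAIT)  ← event matches
  (M_SCAN, SIG_LOW) → (M_HOME, A_GRAB)
  (M_SCAN, SIG_OK) → (M_PICK, A_WAIT)
  (M_SCAN, SIG_FAIL) → (M_HOME, A_WAIT)
event = SIG_FULL selects (M_PICK, A_WAIT)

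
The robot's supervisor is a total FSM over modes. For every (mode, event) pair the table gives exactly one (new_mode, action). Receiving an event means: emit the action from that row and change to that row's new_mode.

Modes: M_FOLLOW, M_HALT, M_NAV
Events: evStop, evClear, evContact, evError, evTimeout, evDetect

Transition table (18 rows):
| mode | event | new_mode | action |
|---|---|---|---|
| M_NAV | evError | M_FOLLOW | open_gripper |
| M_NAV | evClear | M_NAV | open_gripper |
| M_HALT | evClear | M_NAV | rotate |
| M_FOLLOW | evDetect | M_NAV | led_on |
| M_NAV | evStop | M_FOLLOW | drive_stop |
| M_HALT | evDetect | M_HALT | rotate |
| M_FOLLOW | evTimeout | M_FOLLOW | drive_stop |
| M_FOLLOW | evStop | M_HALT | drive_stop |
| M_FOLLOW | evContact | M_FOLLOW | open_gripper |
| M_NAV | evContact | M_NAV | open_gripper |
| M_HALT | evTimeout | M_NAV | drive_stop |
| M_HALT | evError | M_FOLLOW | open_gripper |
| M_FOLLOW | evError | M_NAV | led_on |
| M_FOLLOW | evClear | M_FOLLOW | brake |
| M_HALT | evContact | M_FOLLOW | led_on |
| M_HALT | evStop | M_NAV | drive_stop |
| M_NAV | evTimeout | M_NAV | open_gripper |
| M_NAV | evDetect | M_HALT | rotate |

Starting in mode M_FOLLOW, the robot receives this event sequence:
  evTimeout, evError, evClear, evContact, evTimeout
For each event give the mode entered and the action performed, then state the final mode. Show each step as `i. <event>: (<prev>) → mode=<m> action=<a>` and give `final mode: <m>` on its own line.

final mode: M_NAV

1. evTimeout: (M_FOLLOW) → mode=M_FOLLOW action=drive_stop
2. evError: (M_FOLLOW) → mode=M_NAV action=led_on
3. evClear: (M_NAV) → mode=M_NAV action=open_gripper
4. evContact: (M_NAV) → mode=M_NAV action=open_gripper
5. evTimeout: (M_NAV) → mode=M_NAV action=open_gripper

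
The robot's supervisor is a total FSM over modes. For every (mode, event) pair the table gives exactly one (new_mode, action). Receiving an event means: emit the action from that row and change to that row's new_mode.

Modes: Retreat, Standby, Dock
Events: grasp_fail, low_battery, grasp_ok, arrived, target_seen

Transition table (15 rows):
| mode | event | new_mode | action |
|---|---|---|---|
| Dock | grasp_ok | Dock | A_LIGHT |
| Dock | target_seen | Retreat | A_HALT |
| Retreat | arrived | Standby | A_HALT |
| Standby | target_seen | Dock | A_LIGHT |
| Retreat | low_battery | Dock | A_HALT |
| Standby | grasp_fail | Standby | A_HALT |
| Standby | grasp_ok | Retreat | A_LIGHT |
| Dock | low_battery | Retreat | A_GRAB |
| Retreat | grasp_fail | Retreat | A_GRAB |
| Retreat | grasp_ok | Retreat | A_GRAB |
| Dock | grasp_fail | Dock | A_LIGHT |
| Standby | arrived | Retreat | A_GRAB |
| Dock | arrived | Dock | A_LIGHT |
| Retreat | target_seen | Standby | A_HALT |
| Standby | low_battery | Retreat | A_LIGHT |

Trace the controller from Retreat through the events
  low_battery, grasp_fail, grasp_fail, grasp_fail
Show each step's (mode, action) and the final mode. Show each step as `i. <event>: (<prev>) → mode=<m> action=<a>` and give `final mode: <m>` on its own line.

final mode: Dock

1. low_battery: (Retreat) → mode=Dock action=A_HALT
2. grasp_fail: (Dock) → mode=Dock action=A_LIGHT
3. grasp_fail: (Dock) → mode=Dock action=A_LIGHT
4. grasp_fail: (Dock) → mode=Dock action=A_LIGHT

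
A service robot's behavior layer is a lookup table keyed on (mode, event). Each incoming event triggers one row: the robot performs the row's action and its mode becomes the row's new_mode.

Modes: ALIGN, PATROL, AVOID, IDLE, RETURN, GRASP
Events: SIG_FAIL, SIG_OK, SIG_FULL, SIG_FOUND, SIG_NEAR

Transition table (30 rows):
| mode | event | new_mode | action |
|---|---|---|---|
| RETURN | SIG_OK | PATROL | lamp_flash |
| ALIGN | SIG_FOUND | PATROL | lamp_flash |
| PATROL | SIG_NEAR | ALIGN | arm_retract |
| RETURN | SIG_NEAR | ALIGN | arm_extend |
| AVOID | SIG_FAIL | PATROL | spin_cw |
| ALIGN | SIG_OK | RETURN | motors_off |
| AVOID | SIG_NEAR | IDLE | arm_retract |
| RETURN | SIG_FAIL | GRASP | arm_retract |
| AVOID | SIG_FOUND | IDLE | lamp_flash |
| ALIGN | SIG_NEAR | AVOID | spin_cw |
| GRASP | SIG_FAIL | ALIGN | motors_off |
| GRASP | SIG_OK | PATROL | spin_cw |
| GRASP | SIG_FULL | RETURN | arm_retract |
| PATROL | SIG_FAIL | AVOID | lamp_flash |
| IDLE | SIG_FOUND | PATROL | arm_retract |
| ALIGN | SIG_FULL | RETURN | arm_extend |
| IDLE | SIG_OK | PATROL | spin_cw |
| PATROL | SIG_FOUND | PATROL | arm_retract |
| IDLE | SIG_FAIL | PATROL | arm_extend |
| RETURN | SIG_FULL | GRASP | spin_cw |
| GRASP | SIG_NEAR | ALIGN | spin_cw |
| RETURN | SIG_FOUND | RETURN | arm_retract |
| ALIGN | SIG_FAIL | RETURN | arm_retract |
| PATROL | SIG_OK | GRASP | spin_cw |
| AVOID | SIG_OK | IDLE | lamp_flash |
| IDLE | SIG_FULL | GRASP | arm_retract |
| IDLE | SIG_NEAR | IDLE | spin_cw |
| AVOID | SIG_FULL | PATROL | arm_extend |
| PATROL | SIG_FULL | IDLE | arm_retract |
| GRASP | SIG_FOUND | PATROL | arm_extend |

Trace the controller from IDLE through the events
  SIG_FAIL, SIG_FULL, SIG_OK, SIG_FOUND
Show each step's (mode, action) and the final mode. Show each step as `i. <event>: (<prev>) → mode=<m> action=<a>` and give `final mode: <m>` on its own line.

final mode: PATROL

1. SIG_FAIL: (IDLE) → mode=PATROL action=arm_extend
2. SIG_FULL: (PATROL) → mode=IDLE action=arm_retract
3. SIG_OK: (IDLE) → mode=PATROL action=spin_cw
4. SIG_FOUND: (PATROL) → mode=PATROL action=arm_retract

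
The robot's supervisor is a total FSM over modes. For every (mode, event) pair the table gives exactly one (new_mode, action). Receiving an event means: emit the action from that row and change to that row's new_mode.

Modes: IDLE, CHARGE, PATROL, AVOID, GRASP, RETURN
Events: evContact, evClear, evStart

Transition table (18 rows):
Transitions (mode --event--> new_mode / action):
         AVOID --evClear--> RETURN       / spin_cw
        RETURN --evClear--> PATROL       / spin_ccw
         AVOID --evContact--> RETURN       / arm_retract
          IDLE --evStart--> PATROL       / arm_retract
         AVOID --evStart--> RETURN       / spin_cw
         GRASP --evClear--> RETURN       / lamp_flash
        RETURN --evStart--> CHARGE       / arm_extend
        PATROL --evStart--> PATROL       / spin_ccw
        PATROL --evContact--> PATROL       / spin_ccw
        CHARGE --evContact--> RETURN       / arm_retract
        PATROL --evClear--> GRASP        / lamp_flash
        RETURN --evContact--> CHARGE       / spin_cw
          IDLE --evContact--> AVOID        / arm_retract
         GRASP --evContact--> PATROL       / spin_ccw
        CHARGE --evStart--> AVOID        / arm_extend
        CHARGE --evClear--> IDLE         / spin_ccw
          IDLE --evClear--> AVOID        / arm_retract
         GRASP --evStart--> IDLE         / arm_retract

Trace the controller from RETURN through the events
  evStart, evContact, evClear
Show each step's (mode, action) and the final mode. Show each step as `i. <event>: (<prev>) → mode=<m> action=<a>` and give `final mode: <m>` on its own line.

final mode: PATROL

1. evStart: (RETURN) → mode=CHARGE action=arm_extend
2. evContact: (CHARGE) → mode=RETURN action=arm_retract
3. evClear: (RETURN) → mode=PATROL action=spin_ccw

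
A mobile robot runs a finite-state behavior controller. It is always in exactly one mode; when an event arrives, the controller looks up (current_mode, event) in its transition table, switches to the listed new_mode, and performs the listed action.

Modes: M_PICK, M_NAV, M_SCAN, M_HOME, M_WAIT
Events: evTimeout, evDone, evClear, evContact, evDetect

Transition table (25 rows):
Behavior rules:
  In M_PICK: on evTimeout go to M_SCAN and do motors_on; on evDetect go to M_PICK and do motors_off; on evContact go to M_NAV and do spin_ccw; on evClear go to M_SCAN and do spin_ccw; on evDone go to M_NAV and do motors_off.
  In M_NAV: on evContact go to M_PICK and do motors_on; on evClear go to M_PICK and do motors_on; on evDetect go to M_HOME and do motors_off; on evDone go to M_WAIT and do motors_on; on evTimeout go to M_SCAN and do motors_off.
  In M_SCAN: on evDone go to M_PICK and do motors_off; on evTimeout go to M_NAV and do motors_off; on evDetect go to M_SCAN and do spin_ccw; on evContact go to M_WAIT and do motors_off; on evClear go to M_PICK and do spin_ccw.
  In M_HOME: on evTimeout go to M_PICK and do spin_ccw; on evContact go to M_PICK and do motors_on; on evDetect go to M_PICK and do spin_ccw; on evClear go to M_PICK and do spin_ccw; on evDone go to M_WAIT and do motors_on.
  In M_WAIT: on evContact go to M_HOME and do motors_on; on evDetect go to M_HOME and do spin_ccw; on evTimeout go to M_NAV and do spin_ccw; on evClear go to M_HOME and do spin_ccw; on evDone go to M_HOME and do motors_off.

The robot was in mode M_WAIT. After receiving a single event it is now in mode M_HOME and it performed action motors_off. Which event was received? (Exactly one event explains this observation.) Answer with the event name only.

try evTimeout: (M_WAIT, evTimeout) → (M_NAV, spin_ccw)
try evDone: (M_WAIT, evDone) → (M_HOME, motors_off)  ← matches
try evClear: (M_WAIT, evClear) → (M_HOME, spin_ccw)
try evContact: (M_WAIT, evContact) → (M_HOME, motors_on)
try evDetect: (M_WAIT, evDetect) → (M_HOME, spin_ccw)

evDone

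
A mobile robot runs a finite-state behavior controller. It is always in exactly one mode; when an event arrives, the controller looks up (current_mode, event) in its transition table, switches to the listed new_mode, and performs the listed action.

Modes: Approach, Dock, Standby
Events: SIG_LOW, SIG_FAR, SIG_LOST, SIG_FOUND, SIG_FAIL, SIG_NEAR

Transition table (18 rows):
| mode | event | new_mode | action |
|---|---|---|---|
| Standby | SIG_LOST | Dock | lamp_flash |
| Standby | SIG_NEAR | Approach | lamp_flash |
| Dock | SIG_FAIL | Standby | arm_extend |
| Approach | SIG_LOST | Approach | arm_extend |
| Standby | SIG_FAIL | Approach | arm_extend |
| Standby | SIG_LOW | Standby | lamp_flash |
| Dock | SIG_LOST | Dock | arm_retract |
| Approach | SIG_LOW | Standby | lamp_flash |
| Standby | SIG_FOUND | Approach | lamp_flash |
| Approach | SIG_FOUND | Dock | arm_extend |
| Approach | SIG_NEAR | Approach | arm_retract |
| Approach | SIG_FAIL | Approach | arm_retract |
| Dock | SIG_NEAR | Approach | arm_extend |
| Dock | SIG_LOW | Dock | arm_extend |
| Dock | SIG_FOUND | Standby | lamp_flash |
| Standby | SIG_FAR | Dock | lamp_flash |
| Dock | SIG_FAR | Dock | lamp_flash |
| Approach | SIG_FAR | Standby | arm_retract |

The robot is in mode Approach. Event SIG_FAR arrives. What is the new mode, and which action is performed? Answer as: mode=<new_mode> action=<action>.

mode=Standby action=arm_retract

current mode = Approach; filter table to that mode:
  (Approach, SIG_LOST) → (Approach, arm_extend)
  (Approach, SIG_LOW) → (Standby, lamp_flash)
  (Approach, SIG_FOUND) → (Dock, arm_extend)
  (Approach, SIG_NEAR) → (Approach, arm_retract)
  (Approach, SIG_FAIL) → (Approach, arm_retract)
  (Approach, SIG_FAR) → (Standby, arm_retract)  ← event matches
event = SIG_FAR selects (Standby, arm_retract)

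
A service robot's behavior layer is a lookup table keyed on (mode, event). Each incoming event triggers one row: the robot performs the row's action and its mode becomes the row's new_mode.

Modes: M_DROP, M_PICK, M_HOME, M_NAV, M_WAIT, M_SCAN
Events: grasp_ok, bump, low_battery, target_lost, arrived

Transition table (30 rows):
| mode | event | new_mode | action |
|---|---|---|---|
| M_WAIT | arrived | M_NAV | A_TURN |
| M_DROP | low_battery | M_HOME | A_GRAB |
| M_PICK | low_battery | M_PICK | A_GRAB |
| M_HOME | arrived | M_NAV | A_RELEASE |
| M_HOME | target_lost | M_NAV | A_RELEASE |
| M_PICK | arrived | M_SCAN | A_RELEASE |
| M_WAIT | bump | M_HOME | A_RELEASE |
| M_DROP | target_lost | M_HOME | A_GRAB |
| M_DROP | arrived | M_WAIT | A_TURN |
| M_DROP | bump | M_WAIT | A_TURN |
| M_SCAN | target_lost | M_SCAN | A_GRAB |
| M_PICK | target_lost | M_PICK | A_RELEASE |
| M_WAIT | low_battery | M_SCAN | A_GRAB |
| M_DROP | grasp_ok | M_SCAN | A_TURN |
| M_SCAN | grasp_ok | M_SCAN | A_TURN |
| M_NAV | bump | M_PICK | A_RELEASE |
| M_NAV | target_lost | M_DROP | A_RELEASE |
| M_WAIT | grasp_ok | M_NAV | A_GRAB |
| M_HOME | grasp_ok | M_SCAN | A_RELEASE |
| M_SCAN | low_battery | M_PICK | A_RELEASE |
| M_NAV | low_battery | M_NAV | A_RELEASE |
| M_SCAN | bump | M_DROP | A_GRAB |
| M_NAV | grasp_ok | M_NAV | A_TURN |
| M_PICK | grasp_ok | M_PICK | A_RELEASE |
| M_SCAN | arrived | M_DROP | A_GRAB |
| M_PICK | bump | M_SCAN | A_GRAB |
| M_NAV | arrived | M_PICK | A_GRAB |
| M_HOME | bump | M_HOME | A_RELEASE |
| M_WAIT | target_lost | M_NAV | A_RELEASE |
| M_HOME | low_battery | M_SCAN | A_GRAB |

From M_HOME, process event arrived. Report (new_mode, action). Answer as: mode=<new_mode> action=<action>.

current mode = M_HOME; filter table to that mode:
  (M_HOME, arrived) → (M_NAV, A_RELEASE)  ← event matches
  (M_HOME, target_lost) → (M_NAV, A_RELEASE)
  (M_HOME, grasp_ok) → (M_SCAN, A_RELEASE)
  (M_HOME, bump) → (M_HOME, A_RELEASE)
  (M_HOME, low_battery) → (M_SCAN, A_GRAB)
event = arrived selects (M_NAV, A_RELEASE)

mode=M_NAV action=A_RELEASE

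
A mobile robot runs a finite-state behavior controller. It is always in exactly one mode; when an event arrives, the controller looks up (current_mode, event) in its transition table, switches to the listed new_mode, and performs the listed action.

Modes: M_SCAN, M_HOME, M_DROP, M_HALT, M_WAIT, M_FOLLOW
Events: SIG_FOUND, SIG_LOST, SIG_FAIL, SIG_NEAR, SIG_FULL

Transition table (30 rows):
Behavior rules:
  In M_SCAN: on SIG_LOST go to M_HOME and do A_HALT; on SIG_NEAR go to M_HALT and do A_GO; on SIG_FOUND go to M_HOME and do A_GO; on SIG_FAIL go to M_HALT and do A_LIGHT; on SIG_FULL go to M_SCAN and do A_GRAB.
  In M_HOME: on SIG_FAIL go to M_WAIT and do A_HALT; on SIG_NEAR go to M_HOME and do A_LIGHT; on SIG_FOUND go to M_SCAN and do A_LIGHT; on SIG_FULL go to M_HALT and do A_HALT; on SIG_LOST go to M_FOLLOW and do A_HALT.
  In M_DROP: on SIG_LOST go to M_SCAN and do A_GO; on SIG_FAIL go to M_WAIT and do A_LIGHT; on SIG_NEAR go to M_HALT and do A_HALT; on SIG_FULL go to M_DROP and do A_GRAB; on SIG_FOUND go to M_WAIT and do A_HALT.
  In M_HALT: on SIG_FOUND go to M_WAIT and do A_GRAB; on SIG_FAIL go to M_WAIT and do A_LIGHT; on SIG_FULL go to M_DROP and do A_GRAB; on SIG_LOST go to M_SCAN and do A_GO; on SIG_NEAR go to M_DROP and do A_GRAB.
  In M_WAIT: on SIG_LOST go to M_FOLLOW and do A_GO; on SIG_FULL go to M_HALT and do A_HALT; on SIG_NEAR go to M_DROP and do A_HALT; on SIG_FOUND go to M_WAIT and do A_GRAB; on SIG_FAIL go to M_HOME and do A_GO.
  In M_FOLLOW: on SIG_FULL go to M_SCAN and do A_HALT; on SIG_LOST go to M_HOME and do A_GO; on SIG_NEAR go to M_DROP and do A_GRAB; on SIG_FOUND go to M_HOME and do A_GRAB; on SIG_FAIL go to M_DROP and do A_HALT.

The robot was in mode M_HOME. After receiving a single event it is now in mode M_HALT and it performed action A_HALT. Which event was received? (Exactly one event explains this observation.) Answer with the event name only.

try SIG_FOUND: (M_HOME, SIG_FOUND) → (M_SCAN, A_LIGHT)
try SIG_LOST: (M_HOME, SIG_LOST) → (M_FOLLOW, A_HALT)
try SIG_FAIL: (M_HOME, SIG_FAIL) → (M_WAIT, A_HALT)
try SIG_NEAR: (M_HOME, SIG_NEAR) → (M_HOME, A_LIGHT)
try SIG_FULL: (M_HOME, SIG_FULL) → (M_HALT, A_HALT)  ← matches

SIG_FULL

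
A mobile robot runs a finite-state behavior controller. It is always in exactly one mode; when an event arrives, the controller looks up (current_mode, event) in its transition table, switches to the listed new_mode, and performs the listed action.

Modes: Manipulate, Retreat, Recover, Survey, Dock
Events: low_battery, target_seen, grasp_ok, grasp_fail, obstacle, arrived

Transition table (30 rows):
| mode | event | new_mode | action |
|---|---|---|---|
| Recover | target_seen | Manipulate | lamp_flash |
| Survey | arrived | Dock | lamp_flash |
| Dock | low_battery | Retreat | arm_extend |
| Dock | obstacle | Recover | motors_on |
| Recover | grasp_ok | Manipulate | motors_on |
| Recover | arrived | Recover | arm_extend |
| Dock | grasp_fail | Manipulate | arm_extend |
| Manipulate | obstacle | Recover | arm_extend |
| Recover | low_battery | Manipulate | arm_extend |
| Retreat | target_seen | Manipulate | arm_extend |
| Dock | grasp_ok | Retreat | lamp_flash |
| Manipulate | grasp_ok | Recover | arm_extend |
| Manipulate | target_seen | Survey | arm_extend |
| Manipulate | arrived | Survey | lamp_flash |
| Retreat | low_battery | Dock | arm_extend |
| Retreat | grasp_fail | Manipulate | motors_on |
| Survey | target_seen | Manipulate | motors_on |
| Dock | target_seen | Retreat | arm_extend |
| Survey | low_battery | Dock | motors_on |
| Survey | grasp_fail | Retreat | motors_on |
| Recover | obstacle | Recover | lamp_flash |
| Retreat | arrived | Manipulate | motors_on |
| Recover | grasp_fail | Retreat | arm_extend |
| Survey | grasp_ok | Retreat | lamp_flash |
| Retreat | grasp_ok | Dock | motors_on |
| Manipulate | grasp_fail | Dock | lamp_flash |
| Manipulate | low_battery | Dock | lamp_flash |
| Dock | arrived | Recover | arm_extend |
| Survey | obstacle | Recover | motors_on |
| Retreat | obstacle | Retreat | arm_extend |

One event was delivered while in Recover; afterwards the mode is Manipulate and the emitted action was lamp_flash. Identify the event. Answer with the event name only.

target_seen

try low_battery: (Recover, low_battery) → (Manipulate, arm_extend)
try target_seen: (Recover, target_seen) → (Manipulate, lamp_flash)  ← matches
try grasp_ok: (Recover, grasp_ok) → (Manipulate, motors_on)
try grasp_fail: (Recover, grasp_fail) → (Retreat, arm_extend)
try obstacle: (Recover, obstacle) → (Recover, lamp_flash)
try arrived: (Recover, arrived) → (Recover, arm_extend)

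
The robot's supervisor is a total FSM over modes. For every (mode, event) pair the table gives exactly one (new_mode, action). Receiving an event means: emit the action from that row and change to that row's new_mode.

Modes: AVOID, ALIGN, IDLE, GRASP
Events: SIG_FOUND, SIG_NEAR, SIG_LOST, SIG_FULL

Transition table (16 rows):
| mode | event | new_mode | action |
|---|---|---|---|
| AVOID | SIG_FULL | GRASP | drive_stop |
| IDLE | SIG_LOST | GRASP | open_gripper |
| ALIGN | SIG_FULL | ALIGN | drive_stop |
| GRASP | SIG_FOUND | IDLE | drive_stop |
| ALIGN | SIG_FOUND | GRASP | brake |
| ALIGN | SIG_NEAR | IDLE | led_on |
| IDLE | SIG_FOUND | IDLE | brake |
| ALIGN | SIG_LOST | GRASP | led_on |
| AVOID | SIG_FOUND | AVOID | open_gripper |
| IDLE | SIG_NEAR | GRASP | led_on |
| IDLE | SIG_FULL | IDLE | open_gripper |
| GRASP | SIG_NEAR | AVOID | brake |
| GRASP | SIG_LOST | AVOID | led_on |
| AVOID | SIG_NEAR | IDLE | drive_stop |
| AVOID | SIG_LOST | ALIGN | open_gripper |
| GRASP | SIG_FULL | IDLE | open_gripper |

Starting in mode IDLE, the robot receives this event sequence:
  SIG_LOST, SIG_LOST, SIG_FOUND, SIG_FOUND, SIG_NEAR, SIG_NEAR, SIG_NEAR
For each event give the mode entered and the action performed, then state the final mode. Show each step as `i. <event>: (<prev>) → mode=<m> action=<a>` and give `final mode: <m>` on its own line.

1. SIG_LOST: (IDLE) → mode=GRASP action=open_gripper
2. SIG_LOST: (GRASP) → mode=AVOID action=led_on
3. SIG_FOUND: (AVOID) → mode=AVOID action=open_gripper
4. SIG_FOUND: (AVOID) → mode=AVOID action=open_gripper
5. SIG_NEAR: (AVOID) → mode=IDLE action=drive_stop
6. SIG_NEAR: (IDLE) → mode=GRASP action=led_on
7. SIG_NEAR: (GRASP) → mode=AVOID action=brake

final mode: AVOID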